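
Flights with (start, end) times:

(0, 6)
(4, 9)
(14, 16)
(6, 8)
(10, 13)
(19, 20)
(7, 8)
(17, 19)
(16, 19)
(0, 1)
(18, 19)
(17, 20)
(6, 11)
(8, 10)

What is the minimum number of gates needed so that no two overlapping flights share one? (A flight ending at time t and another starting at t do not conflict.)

4

The answer is the maximum number of intervals overlapping at any instant.
starts: [0, 0, 4, 6, 6, 7, 8, 10, 14, 16, 17, 17, 18, 19]
ends:   [1, 6, 8, 8, 9, 10, 11, 13, 16, 19, 19, 19, 20, 20]
s0→1 s0→2 e1→1 s4→2 e6→1 s6→2 s6→3 s7→4  — peak 4.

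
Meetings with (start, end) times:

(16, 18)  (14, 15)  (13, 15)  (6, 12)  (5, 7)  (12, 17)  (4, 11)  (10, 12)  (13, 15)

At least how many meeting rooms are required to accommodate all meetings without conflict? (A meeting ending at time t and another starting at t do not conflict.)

4

starts: [4, 5, 6, 10, 12, 13, 13, 14, 16]
ends:   [7, 11, 12, 12, 15, 15, 15, 17, 18]
s4→1 s5→2 s6→3 e7→2 s10→3 e11→2 e12→1 e12→0 s12→1 s13→2 s13→3 s14→4  — peak 4.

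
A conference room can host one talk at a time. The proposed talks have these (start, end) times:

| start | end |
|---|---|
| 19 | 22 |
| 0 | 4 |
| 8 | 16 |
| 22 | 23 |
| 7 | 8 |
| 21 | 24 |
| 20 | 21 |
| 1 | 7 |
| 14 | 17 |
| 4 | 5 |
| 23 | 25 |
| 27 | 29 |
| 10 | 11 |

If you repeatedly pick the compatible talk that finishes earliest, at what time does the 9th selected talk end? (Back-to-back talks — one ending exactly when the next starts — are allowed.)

29

Sorted by end: (0,4)  (4,5)  (1,7)  (7,8)  (10,11)  (8,16)  (14,17)  (20,21)  (19,22)  (22,23)  (21,24)  (23,25)  (27,29)
take (0,4); take (4,5); skip (1,7); take (7,8); take (10,11); take (14,17); take (20,21); take (22,23); skip (21,24); take (23,25); take (27,29).
Selected: (0,4) (4,5) (7,8) (10,11) (14,17) (20,21) (22,23) (23,25) (27,29)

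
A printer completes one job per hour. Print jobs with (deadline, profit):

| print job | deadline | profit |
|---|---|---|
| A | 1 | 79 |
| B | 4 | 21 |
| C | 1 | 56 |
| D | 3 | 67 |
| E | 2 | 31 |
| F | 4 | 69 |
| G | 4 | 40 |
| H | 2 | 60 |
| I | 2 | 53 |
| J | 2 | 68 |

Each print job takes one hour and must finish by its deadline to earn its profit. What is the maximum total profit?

283

Take jobs in profit order; each goes to the latest open slot no later than its deadline.
Profit order: A=79 F=69 J=68 D=67 H=60 C=56 I=53 G=40 E=31 B=21
Assign: A→slot 1, F→slot 4, J→slot 2, D→slot 3, H skipped, C skipped, I skipped, G skipped, E skipped, B skipped.
Slots: [1:A] [2:J] [3:D] [4:F]
Profit = 79 + 68 + 67 + 69 = 283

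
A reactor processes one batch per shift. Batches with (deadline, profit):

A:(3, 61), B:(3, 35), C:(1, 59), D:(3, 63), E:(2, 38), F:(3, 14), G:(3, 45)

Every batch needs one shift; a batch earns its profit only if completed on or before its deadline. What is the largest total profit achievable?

Profit order: D=63 A=61 C=59 G=45 E=38 B=35 F=14
Assign: D→slot 3, A→slot 2, C→slot 1, G skipped, E skipped, B skipped, F skipped.
Slots: [1:C] [2:A] [3:D]
Profit = 59 + 61 + 63 = 183

183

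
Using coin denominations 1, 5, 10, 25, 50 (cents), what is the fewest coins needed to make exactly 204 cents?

Greedy: take as many of the largest coin as possible, then repeat with the remainder.
204 = 4×50 + 4×1
Total coins = 4 + 4 = 8

8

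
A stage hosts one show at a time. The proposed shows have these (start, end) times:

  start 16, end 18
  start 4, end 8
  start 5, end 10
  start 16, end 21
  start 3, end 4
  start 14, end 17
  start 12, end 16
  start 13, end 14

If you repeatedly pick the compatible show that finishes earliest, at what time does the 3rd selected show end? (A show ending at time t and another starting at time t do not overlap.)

By end time: (3,4), (4,8), (5,10), (13,14), (12,16), (14,17), (16,18), (16,21).
Pick (3,4); next start ≥ 4 → (4,8); next start ≥ 8 → (13,14); next start ≥ 14 → (14,17).
Selected: (3,4) (4,8) (13,14) (14,17)

14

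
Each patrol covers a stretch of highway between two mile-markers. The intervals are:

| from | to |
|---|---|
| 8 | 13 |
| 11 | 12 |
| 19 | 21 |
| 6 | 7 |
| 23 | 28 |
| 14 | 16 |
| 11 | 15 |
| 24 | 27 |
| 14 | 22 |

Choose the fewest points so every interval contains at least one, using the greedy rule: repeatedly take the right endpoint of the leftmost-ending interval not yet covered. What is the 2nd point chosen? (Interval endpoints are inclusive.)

12

Sort by right endpoint; whenever an interval is uncovered, place a point at its right end.
By right end: [6,7]  [11,12]  [8,13]  [11,15]  [14,16]  [19,21]  [14,22]  [24,27]  [23,28]
[6,7] uncovered → point at 7; [11,12] uncovered → point at 12; [14,16] uncovered → point at 16; [19,21] uncovered → point at 21; [24,27] uncovered → point at 27.
Points: 7, 12, 16, 21, 27 (5 total).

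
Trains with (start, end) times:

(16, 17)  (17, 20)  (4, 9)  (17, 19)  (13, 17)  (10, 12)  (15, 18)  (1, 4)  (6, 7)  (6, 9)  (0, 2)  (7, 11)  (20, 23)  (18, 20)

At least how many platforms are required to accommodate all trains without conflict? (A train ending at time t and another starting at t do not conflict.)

starts: [0, 1, 4, 6, 6, 7, 10, 13, 15, 16, 17, 17, 18, 20]
ends:   [2, 4, 7, 9, 9, 11, 12, 17, 17, 18, 19, 20, 20, 23]
s0→1 s1→2 e2→1 e4→0 s4→1 s6→2 s6→3  — peak 3.

3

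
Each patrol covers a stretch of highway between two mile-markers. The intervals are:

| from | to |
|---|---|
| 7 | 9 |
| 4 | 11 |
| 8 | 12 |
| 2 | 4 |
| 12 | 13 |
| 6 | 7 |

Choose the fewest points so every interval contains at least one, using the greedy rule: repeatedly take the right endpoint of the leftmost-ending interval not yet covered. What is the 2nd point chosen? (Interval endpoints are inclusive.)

By right end: [2,4]  [6,7]  [7,9]  [4,11]  [8,12]  [12,13]
[2,4] uncovered → point at 4; [6,7] uncovered → point at 7; [8,12] uncovered → point at 12.
Points: 4, 7, 12 (3 total).

7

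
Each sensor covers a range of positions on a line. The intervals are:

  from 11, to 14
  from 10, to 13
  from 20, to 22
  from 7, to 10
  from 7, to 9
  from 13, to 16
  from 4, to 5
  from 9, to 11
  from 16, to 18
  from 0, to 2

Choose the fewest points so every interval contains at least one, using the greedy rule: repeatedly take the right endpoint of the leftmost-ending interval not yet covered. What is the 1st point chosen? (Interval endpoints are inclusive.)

Sorted: [0,2] [4,5] [7,9] [7,10] [9,11] [10,13] [11,14] [13,16] [16,18] [20,22]
{[0,2]} hit by 2; {[4,5]} hit by 5; {[7,9],[7,10],[9,11]} hit by 9; {[10,13],[11,14],[13,16]} hit by 13; {[16,18]} hit by 18; {[20,22]} hit by 22.
Points: 2, 5, 9, 13, 18, 22 (6 total).

2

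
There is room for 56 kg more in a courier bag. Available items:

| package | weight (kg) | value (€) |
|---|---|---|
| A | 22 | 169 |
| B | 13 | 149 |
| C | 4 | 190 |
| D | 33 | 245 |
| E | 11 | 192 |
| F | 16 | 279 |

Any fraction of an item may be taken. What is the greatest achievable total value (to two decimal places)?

Sort by value per unit weight and fill in that order.
Order: C (190/4=47.50) > E (192/11=17.45) > F (279/16=17.44) > B (149/13=11.46) > A (169/22=7.68) > D (245/33=7.42)
Fill: take C (4 @ 190) → take E (11 @ 192) → take F (16 @ 279) → take B (13 @ 149) → take 12/22 of A → 92.18; 56/56 used.
Total value = 902.18

902.18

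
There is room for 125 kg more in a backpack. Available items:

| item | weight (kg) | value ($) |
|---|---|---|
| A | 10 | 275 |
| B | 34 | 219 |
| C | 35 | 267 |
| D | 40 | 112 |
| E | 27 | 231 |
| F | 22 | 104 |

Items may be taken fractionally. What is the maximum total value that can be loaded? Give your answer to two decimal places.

Sort by value per unit weight and fill in that order.
Order: A (275/10=27.50) > E (231/27=8.56) > C (267/35=7.63) > B (219/34=6.44) > F (104/22=4.73) > D (112/40=2.80)
Fill: take A (10 @ 275) → take E (27 @ 231) → take C (35 @ 267) → take B (34 @ 219) → take 19/22 of F → 89.82; 125/125 used.
Total value = 1081.82

1081.82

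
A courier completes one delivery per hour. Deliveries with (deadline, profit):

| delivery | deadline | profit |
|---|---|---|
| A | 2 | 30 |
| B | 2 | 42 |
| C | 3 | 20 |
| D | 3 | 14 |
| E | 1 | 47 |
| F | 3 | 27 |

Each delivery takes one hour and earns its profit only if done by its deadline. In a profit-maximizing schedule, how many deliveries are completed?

By profit: E(d1,47), B(d2,42), A(d2,30), F(d3,27), C(d3,20), D(d3,14)
E→slot 1; B→slot 2; A skipped; F→slot 3; C skipped; D skipped.
3 of 6 scheduled.

3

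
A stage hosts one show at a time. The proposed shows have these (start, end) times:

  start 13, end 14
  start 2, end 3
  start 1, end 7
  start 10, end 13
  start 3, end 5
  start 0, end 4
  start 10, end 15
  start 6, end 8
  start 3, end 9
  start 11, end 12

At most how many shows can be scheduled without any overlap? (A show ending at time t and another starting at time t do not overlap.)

Sorted by end: (2,3)  (0,4)  (3,5)  (1,7)  (6,8)  (3,9)  (11,12)  (10,13)  (13,14)  (10,15)
take (2,3); skip (0,4); take (3,5); take (6,8); skip (3,9); take (11,12); take (13,14); skip (10,15).
Selected 5 shows.

5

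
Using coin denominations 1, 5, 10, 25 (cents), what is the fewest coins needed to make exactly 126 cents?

6

126 − 5×25→1 − 1×1→0
Total coins = 5 + 1 = 6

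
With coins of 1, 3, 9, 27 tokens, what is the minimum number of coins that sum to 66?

4

66 = 2×27 + 1×9 + 1×3
Total coins = 2 + 1 + 1 = 4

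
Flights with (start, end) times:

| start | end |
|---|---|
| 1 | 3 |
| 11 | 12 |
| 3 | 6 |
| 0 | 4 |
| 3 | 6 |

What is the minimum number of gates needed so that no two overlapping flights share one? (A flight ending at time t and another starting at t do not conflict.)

3

The answer is the maximum number of intervals overlapping at any instant.
Events (time:±→running): 0:+→1 1:+→2 3:-→1 3:+→2 3:+→3 … peak 3.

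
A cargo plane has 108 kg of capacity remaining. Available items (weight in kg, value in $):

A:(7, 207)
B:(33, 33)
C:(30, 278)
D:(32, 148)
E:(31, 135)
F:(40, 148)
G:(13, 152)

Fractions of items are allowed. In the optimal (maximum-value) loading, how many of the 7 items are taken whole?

Ratios (sorted): A 29.57, G 11.69, C 9.27, D 4.62, E 4.35, F 3.70, B 1.00
take A (7 @ 207); take G (13 @ 152); take C (30 @ 278); take D (32 @ 148); take 26/31 of E → 113.23. Capacity used 108/108.
4 item(s) taken whole; one partial (take 26/31 of E).

4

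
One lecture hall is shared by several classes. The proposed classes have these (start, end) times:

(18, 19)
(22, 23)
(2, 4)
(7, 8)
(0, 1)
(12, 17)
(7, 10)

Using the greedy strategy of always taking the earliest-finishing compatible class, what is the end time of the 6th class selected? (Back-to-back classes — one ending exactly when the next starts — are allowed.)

Greedy by earliest finish: after sorting by end time, pick each interval compatible with the last pick.
Sorted by end: (0,1)  (2,4)  (7,8)  (7,10)  (12,17)  (18,19)  (22,23)
take (0,1); take (2,4); take (7,8); take (12,17); take (18,19); take (22,23).
Selected: (0,1) (2,4) (7,8) (12,17) (18,19) (22,23)

23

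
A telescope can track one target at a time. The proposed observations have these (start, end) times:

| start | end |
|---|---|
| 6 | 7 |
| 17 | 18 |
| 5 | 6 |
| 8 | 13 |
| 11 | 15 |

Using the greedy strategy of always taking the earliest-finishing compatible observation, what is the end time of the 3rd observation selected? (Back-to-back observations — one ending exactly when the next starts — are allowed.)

13

By end time: (5,6), (6,7), (8,13), (11,15), (17,18).
Pick (5,6); next start ≥ 6 → (6,7); next start ≥ 7 → (8,13); next start ≥ 13 → (17,18).
Selected: (5,6) (6,7) (8,13) (17,18)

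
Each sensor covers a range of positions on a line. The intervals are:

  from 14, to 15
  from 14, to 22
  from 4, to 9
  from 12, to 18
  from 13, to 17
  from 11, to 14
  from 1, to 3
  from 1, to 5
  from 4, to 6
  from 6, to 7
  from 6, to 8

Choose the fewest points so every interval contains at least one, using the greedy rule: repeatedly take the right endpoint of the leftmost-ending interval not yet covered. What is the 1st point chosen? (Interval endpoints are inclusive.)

Sorted: [1,3] [1,5] [4,6] [6,7] [6,8] [4,9] [11,14] [14,15] [13,17] [12,18] [14,22]
{[1,3],[1,5]} hit by 3; {[4,6],[6,7],[6,8],[4,9]} hit by 6; {[11,14],[14,15],[13,17],[12,18],[14,22]} hit by 14.
Points: 3, 6, 14 (3 total).

3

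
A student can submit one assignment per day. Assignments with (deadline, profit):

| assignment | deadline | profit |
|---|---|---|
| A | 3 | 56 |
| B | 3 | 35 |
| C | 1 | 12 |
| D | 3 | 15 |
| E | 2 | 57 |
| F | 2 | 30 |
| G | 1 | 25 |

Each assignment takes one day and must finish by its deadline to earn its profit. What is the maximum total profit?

148

Take jobs in profit order; each goes to the latest open slot no later than its deadline.
By profit: E(d2,57), A(d3,56), B(d3,35), F(d2,30), G(d1,25), D(d3,15), C(d1,12)
E→slot 2; A→slot 3; B→slot 1; F skipped; G skipped; D skipped; C skipped.
Profit = 35 + 57 + 56 = 148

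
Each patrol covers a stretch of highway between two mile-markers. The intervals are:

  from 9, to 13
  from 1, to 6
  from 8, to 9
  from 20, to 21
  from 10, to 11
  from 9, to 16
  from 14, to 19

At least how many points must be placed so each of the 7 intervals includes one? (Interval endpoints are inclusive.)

5

Sorted: [1,6] [8,9] [10,11] [9,13] [9,16] [14,19] [20,21]
{[1,6]} hit by 6; {[8,9]} hit by 9; {[10,11],[9,13],[9,16]} hit by 11; {[14,19]} hit by 19; {[20,21]} hit by 21.
Points: 6, 9, 11, 19, 21 (5 total).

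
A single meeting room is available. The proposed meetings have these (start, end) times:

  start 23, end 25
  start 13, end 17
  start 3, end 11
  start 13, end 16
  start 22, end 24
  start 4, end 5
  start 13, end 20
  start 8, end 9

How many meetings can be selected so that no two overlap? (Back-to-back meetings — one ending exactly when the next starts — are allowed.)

Sorted by end: (4,5)  (8,9)  (3,11)  (13,16)  (13,17)  (13,20)  (22,24)  (23,25)
take (4,5); take (8,9); take (13,16); take (22,24).
Selected 4 meetings.

4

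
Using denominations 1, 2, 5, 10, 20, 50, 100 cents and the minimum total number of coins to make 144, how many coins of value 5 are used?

144 = 1×100 + 2×20 + 2×2
Count of 5: 0

0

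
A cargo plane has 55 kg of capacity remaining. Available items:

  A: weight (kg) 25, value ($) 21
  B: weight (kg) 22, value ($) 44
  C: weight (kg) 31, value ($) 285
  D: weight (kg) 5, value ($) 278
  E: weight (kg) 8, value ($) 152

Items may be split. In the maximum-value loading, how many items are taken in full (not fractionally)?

3

Sort by value per unit weight and fill in that order.
Order: D (278/5=55.60) > E (152/8=19.00) > C (285/31=9.19) > B (44/22=2.00) > A (21/25=0.84)
Fill: take D (5 @ 278) → take E (8 @ 152) → take C (31 @ 285) → take 11/22 of B → 22.00; 55/55 used.
3 item(s) taken whole; one partial (take 11/22 of B).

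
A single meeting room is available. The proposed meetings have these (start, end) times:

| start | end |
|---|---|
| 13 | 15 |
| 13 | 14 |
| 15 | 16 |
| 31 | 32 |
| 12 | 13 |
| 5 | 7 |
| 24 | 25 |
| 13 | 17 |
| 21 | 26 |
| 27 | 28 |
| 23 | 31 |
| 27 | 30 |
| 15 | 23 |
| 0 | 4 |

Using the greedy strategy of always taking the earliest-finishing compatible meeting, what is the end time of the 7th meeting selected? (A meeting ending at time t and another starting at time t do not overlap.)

Greedy by earliest finish: after sorting by end time, pick each interval compatible with the last pick.
By end time: (0,4), (5,7), (12,13), (13,14), (13,15), (15,16), (13,17), (15,23), (24,25), (21,26), (27,28), (27,30), (23,31), (31,32).
Pick (0,4); next start ≥ 4 → (5,7); next start ≥ 7 → (12,13); next start ≥ 13 → (13,14); next start ≥ 14 → (15,16); next start ≥ 16 → (24,25); next start ≥ 25 → (27,28); next start ≥ 28 → (31,32).
Selected: (0,4) (5,7) (12,13) (13,14) (15,16) (24,25) (27,28) (31,32)

28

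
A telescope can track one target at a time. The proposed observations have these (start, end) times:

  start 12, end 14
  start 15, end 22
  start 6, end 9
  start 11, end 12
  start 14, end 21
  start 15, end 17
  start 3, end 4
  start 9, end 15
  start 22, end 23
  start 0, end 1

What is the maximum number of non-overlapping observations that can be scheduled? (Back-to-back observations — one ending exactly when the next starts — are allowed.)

By end time: (0,1), (3,4), (6,9), (11,12), (12,14), (9,15), (15,17), (14,21), (15,22), (22,23).
Pick (0,1); next start ≥ 1 → (3,4); next start ≥ 4 → (6,9); next start ≥ 9 → (11,12); next start ≥ 12 → (12,14); next start ≥ 14 → (15,17); next start ≥ 17 → (22,23).
Selected 7 observations.

7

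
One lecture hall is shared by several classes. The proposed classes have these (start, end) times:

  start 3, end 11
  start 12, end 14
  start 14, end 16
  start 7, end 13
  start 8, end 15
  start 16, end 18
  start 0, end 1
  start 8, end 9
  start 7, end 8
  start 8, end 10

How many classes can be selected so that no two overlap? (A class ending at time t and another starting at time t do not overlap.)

Order by finish time; keep every interval that doesn't clash with the previous kept one.
By end time: (0,1), (7,8), (8,9), (8,10), (3,11), (7,13), (12,14), (8,15), (14,16), (16,18).
Pick (0,1); next start ≥ 1 → (7,8); next start ≥ 8 → (8,9); next start ≥ 9 → (12,14); next start ≥ 14 → (14,16); next start ≥ 16 → (16,18).
Selected 6 classes.

6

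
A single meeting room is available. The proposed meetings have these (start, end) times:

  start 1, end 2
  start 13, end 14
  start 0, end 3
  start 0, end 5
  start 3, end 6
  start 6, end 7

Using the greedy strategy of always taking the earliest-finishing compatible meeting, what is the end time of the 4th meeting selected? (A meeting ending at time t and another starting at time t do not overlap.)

14

By end time: (1,2), (0,3), (0,5), (3,6), (6,7), (13,14).
Pick (1,2); next start ≥ 2 → (3,6); next start ≥ 6 → (6,7); next start ≥ 7 → (13,14).
Selected: (1,2) (3,6) (6,7) (13,14)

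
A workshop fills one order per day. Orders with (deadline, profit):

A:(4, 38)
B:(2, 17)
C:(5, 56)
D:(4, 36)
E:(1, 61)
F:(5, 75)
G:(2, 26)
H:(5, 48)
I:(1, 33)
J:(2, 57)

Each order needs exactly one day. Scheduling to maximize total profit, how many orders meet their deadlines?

Take jobs in profit order; each goes to the latest open slot no later than its deadline.
Profit order: F=75 E=61 J=57 C=56 H=48 A=38 D=36 I=33 G=26 B=17
Assign: F→slot 5, E→slot 1, J→slot 2, C→slot 4, H→slot 3, A skipped, D skipped, I skipped, G skipped, B skipped.
Slots: [1:E] [2:J] [3:H] [4:C] [5:F]
5 of 10 scheduled.

5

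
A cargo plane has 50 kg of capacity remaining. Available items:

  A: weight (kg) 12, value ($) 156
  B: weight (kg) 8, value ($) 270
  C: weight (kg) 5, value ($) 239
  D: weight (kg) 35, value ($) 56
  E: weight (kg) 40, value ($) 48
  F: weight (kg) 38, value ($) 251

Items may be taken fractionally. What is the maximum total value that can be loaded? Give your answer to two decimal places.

830.13

Ratios (sorted): C 47.80, B 33.75, A 13.00, F 6.61, D 1.60, E 1.20
take C (5 @ 239); take B (8 @ 270); take A (12 @ 156); take 25/38 of F → 165.13. Capacity used 50/50.
Total value = 830.13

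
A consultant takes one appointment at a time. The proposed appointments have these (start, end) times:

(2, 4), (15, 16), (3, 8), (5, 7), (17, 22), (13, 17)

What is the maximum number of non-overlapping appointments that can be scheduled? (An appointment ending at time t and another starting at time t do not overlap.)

Sort by end time and greedily take each interval whose start is ≥ the last chosen end.
By end time: (2,4), (5,7), (3,8), (15,16), (13,17), (17,22).
Pick (2,4); next start ≥ 4 → (5,7); next start ≥ 7 → (15,16); next start ≥ 16 → (17,22).
Selected 4 appointments.

4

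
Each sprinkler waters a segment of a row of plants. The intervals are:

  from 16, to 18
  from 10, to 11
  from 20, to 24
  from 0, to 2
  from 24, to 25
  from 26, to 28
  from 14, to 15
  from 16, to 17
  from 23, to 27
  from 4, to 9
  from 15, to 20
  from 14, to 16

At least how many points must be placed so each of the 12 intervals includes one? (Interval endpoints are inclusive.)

7

By right end: [0,2]  [4,9]  [10,11]  [14,15]  [14,16]  [16,17]  [16,18]  [15,20]  [20,24]  [24,25]  [23,27]  [26,28]
[0,2] uncovered → point at 2; [4,9] uncovered → point at 9; [10,11] uncovered → point at 11; [14,15] uncovered → point at 15; [16,17] uncovered → point at 17; [20,24] uncovered → point at 24; [26,28] uncovered → point at 28.
Points: 2, 9, 11, 15, 17, 24, 28 (7 total).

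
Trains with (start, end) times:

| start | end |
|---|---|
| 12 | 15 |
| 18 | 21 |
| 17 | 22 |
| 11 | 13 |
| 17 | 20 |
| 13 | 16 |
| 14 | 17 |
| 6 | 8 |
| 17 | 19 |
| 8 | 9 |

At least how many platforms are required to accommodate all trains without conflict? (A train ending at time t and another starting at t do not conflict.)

4

Count concurrent intervals with a sweep; the peak is the room count.
Events (time:±→running): 6:+→1 8:-→0 8:+→1 9:-→0 11:+→1 12:+→2 13:-→1 13:+→2 14:+→3 15:-→2 16:-→1 17:-→0 17:+→1 17:+→2 17:+→3 18:+→4 … peak 4.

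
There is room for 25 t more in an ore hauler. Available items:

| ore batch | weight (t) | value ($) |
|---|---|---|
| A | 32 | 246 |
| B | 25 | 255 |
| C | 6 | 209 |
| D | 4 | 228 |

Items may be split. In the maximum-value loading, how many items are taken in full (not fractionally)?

Sort by value per unit weight and fill in that order.
Ratios (sorted): D 57.00, C 34.83, B 10.20, A 7.69
take D (4 @ 228); take C (6 @ 209); take 15/25 of B → 153.00. Capacity used 25/25.
2 item(s) taken whole; one partial (take 15/25 of B).

2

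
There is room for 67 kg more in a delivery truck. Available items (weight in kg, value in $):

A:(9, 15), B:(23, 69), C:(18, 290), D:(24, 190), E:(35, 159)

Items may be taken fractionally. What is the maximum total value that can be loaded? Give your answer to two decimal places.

593.57

Ratios (sorted): C 16.11, D 7.92, E 4.54, B 3.00, A 1.67
take C (18 @ 290); take D (24 @ 190); take 25/35 of E → 113.57. Capacity used 67/67.
Total value = 593.57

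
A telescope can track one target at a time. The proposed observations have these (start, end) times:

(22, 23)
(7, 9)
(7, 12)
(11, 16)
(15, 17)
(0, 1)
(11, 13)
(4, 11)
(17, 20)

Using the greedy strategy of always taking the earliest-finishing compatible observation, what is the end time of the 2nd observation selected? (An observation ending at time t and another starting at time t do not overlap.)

Order by finish time; keep every interval that doesn't clash with the previous kept one.
Sorted by end: (0,1)  (7,9)  (4,11)  (7,12)  (11,13)  (11,16)  (15,17)  (17,20)  (22,23)
take (0,1); take (7,9); skip (4,11); take (11,13); take (15,17); take (17,20); take (22,23).
Selected: (0,1) (7,9) (11,13) (15,17) (17,20) (22,23)

9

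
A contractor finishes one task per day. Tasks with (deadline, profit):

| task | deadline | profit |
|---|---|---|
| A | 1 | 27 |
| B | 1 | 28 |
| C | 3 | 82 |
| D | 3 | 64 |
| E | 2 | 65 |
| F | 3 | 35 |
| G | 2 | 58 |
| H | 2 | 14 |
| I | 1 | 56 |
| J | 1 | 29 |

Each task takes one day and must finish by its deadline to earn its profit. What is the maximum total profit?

Sort by profit descending; place each in the latest free slot ≤ its deadline.
By profit: C(d3,82), E(d2,65), D(d3,64), G(d2,58), I(d1,56), F(d3,35), J(d1,29), B(d1,28), A(d1,27), H(d2,14)
C→slot 3; E→slot 2; D→slot 1; G skipped; I skipped; F skipped; J skipped; B skipped; A skipped; H skipped.
Profit = 64 + 65 + 82 = 211

211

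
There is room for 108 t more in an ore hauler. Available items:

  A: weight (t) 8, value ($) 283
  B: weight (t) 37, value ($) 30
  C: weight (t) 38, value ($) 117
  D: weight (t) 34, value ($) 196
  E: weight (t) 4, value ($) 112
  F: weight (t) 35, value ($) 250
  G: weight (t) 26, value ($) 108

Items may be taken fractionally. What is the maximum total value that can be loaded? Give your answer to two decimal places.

Ratios (sorted): A 35.38, E 28.00, F 7.14, D 5.76, G 4.15, C 3.08, B 0.81
take A (8 @ 283); take E (4 @ 112); take F (35 @ 250); take D (34 @ 196); take G (26 @ 108); take 1/38 of C → 3.08. Capacity used 108/108.
Total value = 952.08

952.08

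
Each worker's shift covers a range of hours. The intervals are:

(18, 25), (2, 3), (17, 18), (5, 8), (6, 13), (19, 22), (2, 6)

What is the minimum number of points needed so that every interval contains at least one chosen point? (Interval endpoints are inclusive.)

4

Process intervals by earliest right end; each time one isn't hit yet, stab at its right endpoint.
Sorted: [2,3] [2,6] [5,8] [6,13] [17,18] [19,22] [18,25]
{[2,3],[2,6]} hit by 3; {[5,8],[6,13]} hit by 8; {[17,18]} hit by 18; {[19,22],[18,25]} hit by 22.
Points: 3, 8, 18, 22 (4 total).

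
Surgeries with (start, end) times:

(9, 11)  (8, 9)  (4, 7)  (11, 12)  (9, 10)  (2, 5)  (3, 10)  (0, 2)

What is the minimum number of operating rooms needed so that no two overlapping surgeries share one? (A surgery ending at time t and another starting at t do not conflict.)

Count concurrent intervals with a sweep; the peak is the room count.
starts: [0, 2, 3, 4, 8, 9, 9, 11]
ends:   [2, 5, 7, 9, 10, 10, 11, 12]
s0→1 e2→0 s2→1 s3→2 s4→3  — peak 3.

3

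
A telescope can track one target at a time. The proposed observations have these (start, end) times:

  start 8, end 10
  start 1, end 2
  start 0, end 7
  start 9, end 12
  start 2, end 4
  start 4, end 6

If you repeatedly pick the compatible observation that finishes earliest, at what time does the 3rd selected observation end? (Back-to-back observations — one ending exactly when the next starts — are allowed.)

6

Greedy by earliest finish: after sorting by end time, pick each interval compatible with the last pick.
By end time: (1,2), (2,4), (4,6), (0,7), (8,10), (9,12).
Pick (1,2); next start ≥ 2 → (2,4); next start ≥ 4 → (4,6); next start ≥ 6 → (8,10).
Selected: (1,2) (2,4) (4,6) (8,10)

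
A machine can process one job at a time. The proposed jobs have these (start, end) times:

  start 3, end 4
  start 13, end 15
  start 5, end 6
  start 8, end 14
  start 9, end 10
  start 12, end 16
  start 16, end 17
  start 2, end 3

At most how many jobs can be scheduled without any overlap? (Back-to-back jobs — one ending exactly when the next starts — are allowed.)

6

Sorted by end: (2,3)  (3,4)  (5,6)  (9,10)  (8,14)  (13,15)  (12,16)  (16,17)
take (2,3); take (3,4); take (5,6); take (9,10); take (13,15); take (16,17).
Selected 6 jobs.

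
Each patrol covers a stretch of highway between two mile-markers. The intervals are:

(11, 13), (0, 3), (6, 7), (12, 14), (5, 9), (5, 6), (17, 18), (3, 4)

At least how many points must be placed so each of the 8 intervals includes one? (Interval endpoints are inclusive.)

Sorted: [0,3] [3,4] [5,6] [6,7] [5,9] [11,13] [12,14] [17,18]
{[0,3],[3,4]} hit by 3; {[5,6],[6,7],[5,9]} hit by 6; {[11,13],[12,14]} hit by 13; {[17,18]} hit by 18.
Points: 3, 6, 13, 18 (4 total).

4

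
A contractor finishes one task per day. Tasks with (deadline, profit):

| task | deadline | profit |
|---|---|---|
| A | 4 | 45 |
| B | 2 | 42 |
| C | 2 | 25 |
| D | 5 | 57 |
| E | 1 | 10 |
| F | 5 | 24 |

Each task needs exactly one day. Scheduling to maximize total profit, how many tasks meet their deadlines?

Profit order: D=57 A=45 B=42 C=25 F=24 E=10
Assign: D→slot 5, A→slot 4, B→slot 2, C→slot 1, F→slot 3, E skipped.
Slots: [1:C] [2:B] [3:F] [4:A] [5:D]
5 of 6 scheduled.

5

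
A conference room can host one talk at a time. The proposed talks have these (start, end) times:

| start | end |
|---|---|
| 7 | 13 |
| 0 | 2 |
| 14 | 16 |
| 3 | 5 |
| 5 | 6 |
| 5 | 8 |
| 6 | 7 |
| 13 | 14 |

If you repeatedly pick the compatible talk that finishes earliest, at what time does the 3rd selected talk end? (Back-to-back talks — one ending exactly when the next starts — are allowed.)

Greedy by earliest finish: after sorting by end time, pick each interval compatible with the last pick.
Sorted by end: (0,2)  (3,5)  (5,6)  (6,7)  (5,8)  (7,13)  (13,14)  (14,16)
take (0,2); take (3,5); take (5,6); take (6,7); skip (5,8); take (7,13); take (13,14); take (14,16).
Selected: (0,2) (3,5) (5,6) (6,7) (7,13) (13,14) (14,16)

6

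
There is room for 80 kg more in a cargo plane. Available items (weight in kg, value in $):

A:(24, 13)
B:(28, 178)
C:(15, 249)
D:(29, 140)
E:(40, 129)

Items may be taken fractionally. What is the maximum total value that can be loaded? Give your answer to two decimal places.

592.80

Sort by value per unit weight and fill in that order.
Order: C (249/15=16.60) > B (178/28=6.36) > D (140/29=4.83) > E (129/40=3.23) > A (13/24=0.54)
Fill: take C (15 @ 249) → take B (28 @ 178) → take D (29 @ 140) → take 8/40 of E → 25.80; 80/80 used.
Total value = 592.80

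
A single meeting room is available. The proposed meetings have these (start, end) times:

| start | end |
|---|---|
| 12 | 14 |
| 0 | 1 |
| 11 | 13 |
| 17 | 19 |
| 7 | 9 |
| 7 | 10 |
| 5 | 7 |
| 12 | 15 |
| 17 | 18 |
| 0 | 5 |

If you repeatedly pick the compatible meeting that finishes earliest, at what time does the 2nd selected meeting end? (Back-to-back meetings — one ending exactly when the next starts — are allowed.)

7

Greedy by earliest finish: after sorting by end time, pick each interval compatible with the last pick.
By end time: (0,1), (0,5), (5,7), (7,9), (7,10), (11,13), (12,14), (12,15), (17,18), (17,19).
Pick (0,1); next start ≥ 1 → (5,7); next start ≥ 7 → (7,9); next start ≥ 9 → (11,13); next start ≥ 13 → (17,18).
Selected: (0,1) (5,7) (7,9) (11,13) (17,18)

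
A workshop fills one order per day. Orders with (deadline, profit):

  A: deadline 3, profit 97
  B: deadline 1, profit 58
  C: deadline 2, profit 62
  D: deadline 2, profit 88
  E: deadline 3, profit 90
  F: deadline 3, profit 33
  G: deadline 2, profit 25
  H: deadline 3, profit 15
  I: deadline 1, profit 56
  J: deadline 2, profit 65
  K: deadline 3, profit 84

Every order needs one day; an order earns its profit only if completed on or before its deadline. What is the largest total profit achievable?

Sort by profit descending; place each in the latest free slot ≤ its deadline.
Profit order: A=97 E=90 D=88 K=84 J=65 C=62 B=58 I=56 F=33 G=25 H=15
Assign: A→slot 3, E→slot 2, D→slot 1, K skipped, J skipped, C skipped, B skipped, I skipped, F skipped, G skipped, H skipped.
Slots: [1:D] [2:E] [3:A]
Profit = 88 + 90 + 97 = 275

275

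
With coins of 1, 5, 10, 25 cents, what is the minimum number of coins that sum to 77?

Greedy: take as many of the largest coin as possible, then repeat with the remainder.
77 = 3×25 + 2×1
Total coins = 3 + 2 = 5

5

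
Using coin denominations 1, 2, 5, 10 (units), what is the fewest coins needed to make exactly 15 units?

Greedy: take as many of the largest coin as possible, then repeat with the remainder.
15 = 1×10 + 1×5
Total coins = 1 + 1 = 2

2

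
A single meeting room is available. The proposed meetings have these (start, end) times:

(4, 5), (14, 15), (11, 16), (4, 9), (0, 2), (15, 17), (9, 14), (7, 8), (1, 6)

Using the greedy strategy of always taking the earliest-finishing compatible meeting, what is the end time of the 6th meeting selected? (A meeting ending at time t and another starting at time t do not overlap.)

17

Order by finish time; keep every interval that doesn't clash with the previous kept one.
Sorted by end: (0,2)  (4,5)  (1,6)  (7,8)  (4,9)  (9,14)  (14,15)  (11,16)  (15,17)
take (0,2); take (4,5); take (7,8); take (9,14); take (14,15); skip (11,16); take (15,17).
Selected: (0,2) (4,5) (7,8) (9,14) (14,15) (15,17)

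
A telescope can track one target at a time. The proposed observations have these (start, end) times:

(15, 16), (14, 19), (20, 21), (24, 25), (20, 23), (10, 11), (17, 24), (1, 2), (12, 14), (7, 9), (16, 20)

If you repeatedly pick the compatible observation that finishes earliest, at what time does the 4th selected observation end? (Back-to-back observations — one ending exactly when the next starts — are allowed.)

Order by finish time; keep every interval that doesn't clash with the previous kept one.
By end time: (1,2), (7,9), (10,11), (12,14), (15,16), (14,19), (16,20), (20,21), (20,23), (17,24), (24,25).
Pick (1,2); next start ≥ 2 → (7,9); next start ≥ 9 → (10,11); next start ≥ 11 → (12,14); next start ≥ 14 → (15,16); next start ≥ 16 → (16,20); next start ≥ 20 → (20,21); next start ≥ 21 → (24,25).
Selected: (1,2) (7,9) (10,11) (12,14) (15,16) (16,20) (20,21) (24,25)

14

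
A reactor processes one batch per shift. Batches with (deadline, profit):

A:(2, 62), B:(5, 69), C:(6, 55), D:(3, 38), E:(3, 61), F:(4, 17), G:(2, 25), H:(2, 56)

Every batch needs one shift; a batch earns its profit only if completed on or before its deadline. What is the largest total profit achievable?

320

By profit: B(d5,69), A(d2,62), E(d3,61), H(d2,56), C(d6,55), D(d3,38), G(d2,25), F(d4,17)
B→slot 5; A→slot 2; E→slot 3; H→slot 1; C→slot 6; D skipped; G skipped; F→slot 4.
Profit = 56 + 62 + 61 + 17 + 69 + 55 = 320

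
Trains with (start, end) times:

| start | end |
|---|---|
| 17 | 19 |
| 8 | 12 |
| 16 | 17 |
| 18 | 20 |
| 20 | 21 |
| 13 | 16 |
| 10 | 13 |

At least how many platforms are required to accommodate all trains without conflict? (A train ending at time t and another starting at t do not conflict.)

The answer is the maximum number of intervals overlapping at any instant.
Events (time:±→running): 8:+→1 10:+→2 … peak 2.

2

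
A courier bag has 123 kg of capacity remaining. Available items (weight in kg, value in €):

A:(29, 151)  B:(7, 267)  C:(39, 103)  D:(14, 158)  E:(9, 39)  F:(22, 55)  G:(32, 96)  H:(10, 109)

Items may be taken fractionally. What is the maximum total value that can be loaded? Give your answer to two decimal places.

878.10

Ratios (sorted): B 38.14, D 11.29, H 10.90, A 5.21, E 4.33, G 3.00, C 2.64, F 2.50
take B (7 @ 267); take D (14 @ 158); take H (10 @ 109); take A (29 @ 151); take E (9 @ 39); take G (32 @ 96); take 22/39 of C → 58.10. Capacity used 123/123.
Total value = 878.10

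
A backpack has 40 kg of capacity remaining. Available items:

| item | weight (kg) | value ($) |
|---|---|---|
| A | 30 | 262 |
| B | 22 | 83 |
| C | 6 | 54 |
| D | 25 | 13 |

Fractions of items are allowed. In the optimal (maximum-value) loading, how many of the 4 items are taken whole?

2

Ratios (sorted): C 9.00, A 8.73, B 3.77, D 0.52
take C (6 @ 54); take A (30 @ 262); take 4/22 of B → 15.09. Capacity used 40/40.
2 item(s) taken whole; one partial (take 4/22 of B).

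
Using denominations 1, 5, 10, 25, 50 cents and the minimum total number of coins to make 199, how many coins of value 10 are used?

2

199 = 3×50 + 1×25 + 2×10 + 4×1
Count of 10: 2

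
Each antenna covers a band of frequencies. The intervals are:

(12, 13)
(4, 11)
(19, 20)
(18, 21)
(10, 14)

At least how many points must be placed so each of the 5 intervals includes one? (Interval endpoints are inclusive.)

Sort by right endpoint; whenever an interval is uncovered, place a point at its right end.
Sorted: [4,11] [12,13] [10,14] [19,20] [18,21]
{[4,11]} hit by 11; {[12,13],[10,14]} hit by 13; {[19,20],[18,21]} hit by 20.
Points: 11, 13, 20 (3 total).

3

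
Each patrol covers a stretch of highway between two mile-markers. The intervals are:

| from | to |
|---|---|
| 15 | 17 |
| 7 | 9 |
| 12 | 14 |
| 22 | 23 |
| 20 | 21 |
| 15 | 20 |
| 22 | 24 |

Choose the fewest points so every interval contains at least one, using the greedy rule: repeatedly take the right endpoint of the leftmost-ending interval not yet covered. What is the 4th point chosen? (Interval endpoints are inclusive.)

Sorted: [7,9] [12,14] [15,17] [15,20] [20,21] [22,23] [22,24]
{[7,9]} hit by 9; {[12,14]} hit by 14; {[15,17],[15,20]} hit by 17; {[20,21]} hit by 21; {[22,23],[22,24]} hit by 23.
Points: 9, 14, 17, 21, 23 (5 total).

21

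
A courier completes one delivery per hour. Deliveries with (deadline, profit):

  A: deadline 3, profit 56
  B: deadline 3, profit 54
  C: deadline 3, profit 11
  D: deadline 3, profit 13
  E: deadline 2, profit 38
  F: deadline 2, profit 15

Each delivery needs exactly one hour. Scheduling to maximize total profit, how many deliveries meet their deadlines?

3

Take jobs in profit order; each goes to the latest open slot no later than its deadline.
Profit order: A=56 B=54 E=38 F=15 D=13 C=11
Assign: A→slot 3, B→slot 2, E→slot 1, F skipped, D skipped, C skipped.
Slots: [1:E] [2:B] [3:A]
3 of 6 scheduled.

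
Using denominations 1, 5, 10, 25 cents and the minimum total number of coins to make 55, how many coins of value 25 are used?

55 − 2×25→5 − 1×5→0
Count of 25: 2

2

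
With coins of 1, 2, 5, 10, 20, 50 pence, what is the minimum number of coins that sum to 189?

8

189 − 3×50→39 − 1×20→19 − 1×10→9 − 1×5→4 − 2×2→0
Total coins = 3 + 1 + 1 + 1 + 2 = 8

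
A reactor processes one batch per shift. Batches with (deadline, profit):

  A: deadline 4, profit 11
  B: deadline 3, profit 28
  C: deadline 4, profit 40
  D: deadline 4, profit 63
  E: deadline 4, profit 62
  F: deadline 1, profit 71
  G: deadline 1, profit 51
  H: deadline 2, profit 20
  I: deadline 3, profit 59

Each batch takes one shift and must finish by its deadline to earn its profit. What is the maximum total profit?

255

Sort by profit descending; place each in the latest free slot ≤ its deadline.
Profit order: F=71 D=63 E=62 I=59 G=51 C=40 B=28 H=20 A=11
Assign: F→slot 1, D→slot 4, E→slot 3, I→slot 2, G skipped, C skipped, B skipped, H skipped, A skipped.
Slots: [1:F] [2:I] [3:E] [4:D]
Profit = 71 + 59 + 62 + 63 = 255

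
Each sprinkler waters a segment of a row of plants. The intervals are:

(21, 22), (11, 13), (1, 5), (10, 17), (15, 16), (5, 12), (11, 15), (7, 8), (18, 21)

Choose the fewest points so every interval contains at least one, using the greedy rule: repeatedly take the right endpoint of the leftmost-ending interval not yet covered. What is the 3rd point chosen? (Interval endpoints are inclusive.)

Process intervals by earliest right end; each time one isn't hit yet, stab at its right endpoint.
Sorted: [1,5] [7,8] [5,12] [11,13] [11,15] [15,16] [10,17] [18,21] [21,22]
{[1,5]} hit by 5; {[7,8],[5,12]} hit by 8; {[11,13],[11,15]} hit by 13; {[15,16],[10,17]} hit by 16; {[18,21],[21,22]} hit by 21.
Points: 5, 8, 13, 16, 21 (5 total).

13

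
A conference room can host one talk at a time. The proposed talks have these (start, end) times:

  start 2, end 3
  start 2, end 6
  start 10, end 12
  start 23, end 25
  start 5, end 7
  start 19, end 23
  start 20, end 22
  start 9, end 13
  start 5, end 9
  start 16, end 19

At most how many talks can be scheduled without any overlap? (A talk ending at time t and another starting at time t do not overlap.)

6

Greedy by earliest finish: after sorting by end time, pick each interval compatible with the last pick.
By end time: (2,3), (2,6), (5,7), (5,9), (10,12), (9,13), (16,19), (20,22), (19,23), (23,25).
Pick (2,3); next start ≥ 3 → (5,7); next start ≥ 7 → (10,12); next start ≥ 12 → (16,19); next start ≥ 19 → (20,22); next start ≥ 22 → (23,25).
Selected 6 talks.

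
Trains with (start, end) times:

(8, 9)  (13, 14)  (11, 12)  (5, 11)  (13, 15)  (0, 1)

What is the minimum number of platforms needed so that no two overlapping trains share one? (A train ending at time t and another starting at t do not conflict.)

Count concurrent intervals with a sweep; the peak is the room count.
Events (time:±→running): 0:+→1 1:-→0 5:+→1 8:+→2 … peak 2.

2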